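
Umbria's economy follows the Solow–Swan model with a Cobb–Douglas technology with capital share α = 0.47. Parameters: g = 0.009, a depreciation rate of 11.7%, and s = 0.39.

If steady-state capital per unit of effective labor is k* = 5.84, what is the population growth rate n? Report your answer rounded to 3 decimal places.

At the steady state, Δk = 0, so s·k^α = (n + g + δ)·k.
So s / (n + g + δ) = (k*)^(1−α) = 5.84^0.53 = 2.5480.
Therefore n + g + δ = s / 2.5480 = 0.39 / 2.5480 = 0.1531, so n = 0.1531 − 0.126 = 0.0271.

n ≈ 0.027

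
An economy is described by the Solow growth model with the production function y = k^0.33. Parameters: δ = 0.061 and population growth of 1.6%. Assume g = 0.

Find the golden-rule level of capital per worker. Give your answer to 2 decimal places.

The golden rule sets f'(k) = n + δ, i.e. α·k^(α−1) = n + δ.
So k^(1−α) = α / (n + δ) = 0.33 / 0.077 = 4.2857.
k_gold = 4.2857^(1/0.67) ≈ 8.7764

k_gold ≈ 8.78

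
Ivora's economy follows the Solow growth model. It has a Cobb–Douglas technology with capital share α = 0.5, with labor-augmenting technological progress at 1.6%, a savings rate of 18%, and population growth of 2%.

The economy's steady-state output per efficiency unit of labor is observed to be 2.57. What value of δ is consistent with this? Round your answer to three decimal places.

In steady state, investment equals break-even investment: s·k^α = (n + g + δ)·k.
Since y* = [s/(n + g + δ)]^(α/(1−α)), we have s/(n + g + δ) = (y*)^((1−α)/α) = 2.57^1 = 2.5700.
Therefore n + g + δ = s / 2.5700 = 0.18 / 2.5700 = 0.0700, so δ = 0.0700 − 0.036 = 0.0340.

δ ≈ 0.034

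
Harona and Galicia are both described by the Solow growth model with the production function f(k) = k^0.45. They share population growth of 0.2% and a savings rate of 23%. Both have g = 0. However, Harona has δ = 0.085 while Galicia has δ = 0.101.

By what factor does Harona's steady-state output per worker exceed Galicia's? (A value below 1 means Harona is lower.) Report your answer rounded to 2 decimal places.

y*_H / y*_G ≈ 1.15

Steady-state y* = [s/(n + δ)]^(α/(1−α)), so the ratio is [ (s_H/(n + δ)_H) / (s_G/(n + δ)_G) ]^0.8182.
s_H/(n + δ)_H = 0.23/0.087 = 2.6437; s_G/(n + δ)_G = 0.23/0.103 = 2.2330.
Ratio = (2.6437/2.2330)^0.8182 = 1.1839^0.8182 ≈ 1.1481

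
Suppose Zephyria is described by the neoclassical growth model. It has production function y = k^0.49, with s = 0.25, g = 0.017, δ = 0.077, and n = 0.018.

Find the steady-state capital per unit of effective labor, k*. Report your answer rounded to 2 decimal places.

Steady state requires s·f(k) = (n + g + δ)·k, i.e. s·k^α = (n + g + δ)·k.
Rearranging, k^(1−α) = s / (n + g + δ).
k^0.51 = 0.25 / (0.018 + 0.017 + 0.077) = 0.25 / 0.112 = 2.2321
k* = 2.2321^(1/0.51) ≈ 4.8278

k* = 4.83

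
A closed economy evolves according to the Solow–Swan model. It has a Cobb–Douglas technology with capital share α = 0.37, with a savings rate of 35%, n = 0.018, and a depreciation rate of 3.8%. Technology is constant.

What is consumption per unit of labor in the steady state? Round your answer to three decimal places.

c* ≈ 1.907

Steady state requires s·f(k) = (n + δ)·k, i.e. s·k^α = (n + δ)·k.
Rearranging, k^(1−α) = s / (n + δ).
k^0.63 = 0.35 / (0.018 + 0.038) = 0.35 / 0.056 = 6.2500
k* = 6.2500^(1/0.63) ≈ 18.3359
y* = (k*)^α = 18.3359^0.37 ≈ 2.9337
c* = (1 − s)·y* = (1 − 0.35) × 2.9337 ≈ 1.9069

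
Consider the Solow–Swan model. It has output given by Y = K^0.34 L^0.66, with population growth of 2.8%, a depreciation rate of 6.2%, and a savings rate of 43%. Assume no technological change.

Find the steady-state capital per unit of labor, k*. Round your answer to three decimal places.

Steady state requires s·f(k) = (n + δ)·k, i.e. s·k^α = (n + δ)·k.
Rearranging, k^(1−α) = s / (n + δ).
k^0.66 = 0.43 / (0.028 + 0.062) = 0.43 / 0.090 = 4.7778
k* = 4.7778^(1/0.66) ≈ 10.6938

k* = 10.694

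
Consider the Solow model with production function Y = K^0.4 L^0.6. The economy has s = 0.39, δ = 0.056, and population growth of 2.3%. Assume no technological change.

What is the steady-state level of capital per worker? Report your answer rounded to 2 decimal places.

k* ≈ 14.31

At the steady state, Δk = 0, so s·k^α = (n + δ)·k.
Dividing both sides by k: k^(1−α) = s / (n + δ).
k^0.6 = 0.39 / (0.023 + 0.056) = 0.39 / 0.079 = 4.9367
k* = 4.9367^(1/0.6) ≈ 14.3129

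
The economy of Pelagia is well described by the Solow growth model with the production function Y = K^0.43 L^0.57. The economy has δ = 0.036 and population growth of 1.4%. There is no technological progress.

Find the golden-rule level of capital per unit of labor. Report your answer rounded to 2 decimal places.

k_gold ≈ 43.60

The golden rule sets f'(k) = n + δ, i.e. α·k^(α−1) = n + δ.
So k^(1−α) = α / (n + δ) = 0.43 / 0.050 = 8.6000.
k_gold = 8.6000^(1/0.57) ≈ 43.5984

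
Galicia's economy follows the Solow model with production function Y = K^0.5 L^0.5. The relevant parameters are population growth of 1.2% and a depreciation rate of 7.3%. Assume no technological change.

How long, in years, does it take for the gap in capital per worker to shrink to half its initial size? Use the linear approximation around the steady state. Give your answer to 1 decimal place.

about 16.3 years

Near the steady state the convergence rate is λ = (1 − α)(n + δ).
λ = (1 − 0.5) × 0.085 = 0.5 × 0.085 = 0.0425
Half-life = ln 2 / λ = 0.6931 / 0.0425 ≈ 16.31 years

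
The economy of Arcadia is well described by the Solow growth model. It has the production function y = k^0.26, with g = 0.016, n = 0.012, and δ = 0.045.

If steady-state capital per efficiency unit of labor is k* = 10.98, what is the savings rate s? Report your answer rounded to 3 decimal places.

At the steady state, Δk = 0, so s·k^α = (n + g + δ)·k.
So s / (n + g + δ) = (k*)^(1−α) = 10.98^0.74 = 5.8891.
Therefore s = 5.8891 × (n + g + δ) = 5.8891 × 0.073 = 0.4299.

s ≈ 0.430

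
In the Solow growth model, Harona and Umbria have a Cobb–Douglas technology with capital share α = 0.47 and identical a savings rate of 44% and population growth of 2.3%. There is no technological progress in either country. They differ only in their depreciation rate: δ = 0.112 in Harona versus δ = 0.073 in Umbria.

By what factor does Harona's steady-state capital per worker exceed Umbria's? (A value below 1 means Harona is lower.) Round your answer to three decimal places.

k*_H / k*_U ≈ 0.526

Steady-state k* = [s/(n + δ)]^(1/(1−α)), so the ratio is [ (s_H/(n + δ)_H) / (s_U/(n + δ)_U) ]^1.8868.
s_H/(n + δ)_H = 0.44/0.135 = 3.2593; s_U/(n + δ)_U = 0.44/0.096 = 4.5833.
Ratio = (3.2593/4.5833)^1.8868 = 0.7111^1.8868 ≈ 0.5256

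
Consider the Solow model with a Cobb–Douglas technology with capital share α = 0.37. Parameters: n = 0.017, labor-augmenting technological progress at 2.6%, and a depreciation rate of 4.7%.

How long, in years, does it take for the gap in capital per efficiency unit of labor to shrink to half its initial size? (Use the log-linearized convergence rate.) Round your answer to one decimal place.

Near the steady state the convergence rate is λ = (1 − α)(n + g + δ).
λ = (1 − 0.37) × 0.090 = 0.63 × 0.090 = 0.0567
Half-life = ln 2 / λ = 0.6931 / 0.0567 ≈ 12.22 years

t_½ ≈ 12.2 years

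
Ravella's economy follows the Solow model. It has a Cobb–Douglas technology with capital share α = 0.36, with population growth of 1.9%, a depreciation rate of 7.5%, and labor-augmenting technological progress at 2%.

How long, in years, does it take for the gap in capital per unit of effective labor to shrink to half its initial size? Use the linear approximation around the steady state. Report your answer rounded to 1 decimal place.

t_½ ≈ 9.5 years

Near the steady state the convergence rate is λ = (1 − α)(n + g + δ).
λ = (1 − 0.36) × 0.114 = 0.64 × 0.114 = 0.07296
Half-life = ln 2 / λ = 0.6931 / 0.07296 ≈ 9.50 years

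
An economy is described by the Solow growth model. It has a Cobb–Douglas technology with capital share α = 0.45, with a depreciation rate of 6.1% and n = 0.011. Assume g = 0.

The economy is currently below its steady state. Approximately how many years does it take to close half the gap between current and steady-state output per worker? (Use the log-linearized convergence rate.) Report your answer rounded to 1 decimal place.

Near the steady state the convergence rate is λ = (1 − α)(n + δ).
λ = (1 − 0.45) × 0.072 = 0.55 × 0.072 = 0.0396
Half-life = ln 2 / λ = 0.6931 / 0.0396 ≈ 17.50 years

about 17.5 years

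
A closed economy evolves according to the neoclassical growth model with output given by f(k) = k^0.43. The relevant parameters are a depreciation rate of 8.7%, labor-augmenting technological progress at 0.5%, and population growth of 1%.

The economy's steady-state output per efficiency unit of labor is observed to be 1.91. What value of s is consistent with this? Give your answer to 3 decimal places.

s ≈ 0.241

Steady state requires s·f(k) = (n + g + δ)·k, i.e. s·k^α = (n + g + δ)·k.
Since y* = [s/(n + g + δ)]^(α/(1−α)), we have s/(n + g + δ) = (y*)^((1−α)/α) = 1.91^1.3256 = 2.3580.
Therefore s = 2.3580 × (n + g + δ) = 2.3580 × 0.102 = 0.2405.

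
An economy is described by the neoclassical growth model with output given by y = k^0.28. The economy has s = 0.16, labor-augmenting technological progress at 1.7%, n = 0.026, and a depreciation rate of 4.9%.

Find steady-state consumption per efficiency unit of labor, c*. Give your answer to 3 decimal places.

At the steady state, Δk = 0, so s·k^α = (n + g + δ)·k.
Rearranging, k^(1−α) = s / (n + g + δ).
k^0.72 = 0.16 / (0.026 + 0.017 + 0.049) = 0.16 / 0.092 = 1.7391
k* = 1.7391^(1/0.72) ≈ 2.1567
y* = (k*)^α = 2.1567^0.28 ≈ 1.2401
c* = (1 − s)·y* = (1 − 0.16) × 1.2401 ≈ 1.0417

c* ≈ 1.042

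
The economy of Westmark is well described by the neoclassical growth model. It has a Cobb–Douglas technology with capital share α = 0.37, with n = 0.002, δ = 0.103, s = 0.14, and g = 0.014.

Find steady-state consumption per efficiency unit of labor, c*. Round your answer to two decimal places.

c* = 0.95

At the steady state, Δk = 0, so s·k^α = (n + g + δ)·k.
Dividing both sides by k: k^(1−α) = s / (n + g + δ).
k^0.63 = 0.14 / (0.002 + 0.014 + 0.103) = 0.14 / 0.119 = 1.1765
k* = 1.1765^(1/0.63) ≈ 1.2943
y* = (k*)^α = 1.2943^0.37 ≈ 1.1002
c* = (1 − s)·y* = (1 − 0.14) × 1.1002 ≈ 0.9462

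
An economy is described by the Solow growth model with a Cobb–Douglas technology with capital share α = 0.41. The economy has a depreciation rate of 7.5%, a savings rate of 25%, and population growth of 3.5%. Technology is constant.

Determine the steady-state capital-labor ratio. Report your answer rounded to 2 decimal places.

k* = 4.02

Steady state requires s·f(k) = (n + δ)·k, i.e. s·k^α = (n + δ)·k.
Dividing both sides by k: k^(1−α) = s / (n + δ).
k^0.59 = 0.25 / (0.035 + 0.075) = 0.25 / 0.110 = 2.2727
k* = 2.2727^(1/0.59) ≈ 4.0208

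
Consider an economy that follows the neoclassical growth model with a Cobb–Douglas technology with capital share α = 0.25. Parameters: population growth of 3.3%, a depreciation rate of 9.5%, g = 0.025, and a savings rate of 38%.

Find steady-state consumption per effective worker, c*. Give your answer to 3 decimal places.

c* = 0.840

Steady state requires s·f(k) = (n + g + δ)·k, i.e. s·k^α = (n + g + δ)·k.
Dividing both sides by k: k^(1−α) = s / (n + g + δ).
k^0.75 = 0.38 / (0.033 + 0.025 + 0.095) = 0.38 / 0.153 = 2.4837
k* = 2.4837^(1/0.75) ≈ 3.3636
y* = (k*)^α = 3.3636^0.25 ≈ 1.3543
c* = (1 − s)·y* = (1 − 0.38) × 1.3543 ≈ 0.8397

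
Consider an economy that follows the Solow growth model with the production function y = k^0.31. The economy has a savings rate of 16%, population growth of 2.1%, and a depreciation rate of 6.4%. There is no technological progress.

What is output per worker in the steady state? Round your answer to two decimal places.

y* ≈ 1.33

At the steady state, Δk = 0, so s·k^α = (n + δ)·k.
Dividing both sides by k: k^(1−α) = s / (n + δ).
k^0.69 = 0.16 / (0.021 + 0.064) = 0.16 / 0.085 = 1.8824
k* = 1.8824^(1/0.69) ≈ 2.5011
y* = (k*)^α = 2.5011^0.31 ≈ 1.3287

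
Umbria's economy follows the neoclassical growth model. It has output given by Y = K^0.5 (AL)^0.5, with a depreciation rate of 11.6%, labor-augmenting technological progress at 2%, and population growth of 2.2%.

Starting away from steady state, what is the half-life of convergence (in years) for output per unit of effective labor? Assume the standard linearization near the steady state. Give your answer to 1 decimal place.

t_½ ≈ 8.8 years

Near the steady state the convergence rate is λ = (1 − α)(n + g + δ).
λ = (1 − 0.5) × 0.158 = 0.5 × 0.158 = 0.0790
Half-life = ln 2 / λ = 0.6931 / 0.0790 ≈ 8.77 years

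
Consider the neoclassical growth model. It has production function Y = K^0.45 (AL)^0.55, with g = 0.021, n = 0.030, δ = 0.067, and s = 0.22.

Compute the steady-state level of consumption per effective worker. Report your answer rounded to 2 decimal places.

Steady state requires s·f(k) = (n + g + δ)·k, i.e. s·k^α = (n + g + δ)·k.
Dividing both sides by k: k^(1−α) = s / (n + g + δ).
k^0.55 = 0.22 / (0.030 + 0.021 + 0.067) = 0.22 / 0.118 = 1.8644
k* = 1.8644^(1/0.55) ≈ 3.1038
y* = (k*)^α = 3.1038^0.45 ≈ 1.6648
c* = (1 − s)·y* = (1 − 0.22) × 1.6648 ≈ 1.2985

c* = 1.30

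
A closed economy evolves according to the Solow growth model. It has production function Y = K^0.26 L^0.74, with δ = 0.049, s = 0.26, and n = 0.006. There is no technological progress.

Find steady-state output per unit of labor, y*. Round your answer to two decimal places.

y* ≈ 1.73

Steady state requires s·f(k) = (n + δ)·k, i.e. s·k^α = (n + δ)·k.
Rearranging, k^(1−α) = s / (n + δ).
k^0.74 = 0.26 / (0.006 + 0.049) = 0.26 / 0.055 = 4.7273
k* = 4.7273^(1/0.74) ≈ 8.1590
y* = (k*)^α = 8.1590^0.26 ≈ 1.7259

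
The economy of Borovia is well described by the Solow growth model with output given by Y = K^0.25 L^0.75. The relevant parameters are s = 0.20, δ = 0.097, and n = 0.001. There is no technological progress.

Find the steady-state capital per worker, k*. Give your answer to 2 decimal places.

k* ≈ 2.59

Steady state requires s·f(k) = (n + δ)·k, i.e. s·k^α = (n + δ)·k.
Rearranging, k^(1−α) = s / (n + δ).
k^0.75 = 0.20 / (0.001 + 0.097) = 0.20 / 0.098 = 2.0408
k* = 2.0408^(1/0.75) ≈ 2.5886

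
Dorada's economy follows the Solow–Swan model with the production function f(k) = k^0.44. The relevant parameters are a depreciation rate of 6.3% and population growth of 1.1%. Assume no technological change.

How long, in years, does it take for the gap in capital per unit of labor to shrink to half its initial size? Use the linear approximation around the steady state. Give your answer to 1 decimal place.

half-life ≈ 16.7 years

Near the steady state the convergence rate is λ = (1 − α)(n + δ).
λ = (1 − 0.44) × 0.074 = 0.56 × 0.074 = 0.04144
Half-life = ln 2 / λ = 0.6931 / 0.04144 ≈ 16.73 years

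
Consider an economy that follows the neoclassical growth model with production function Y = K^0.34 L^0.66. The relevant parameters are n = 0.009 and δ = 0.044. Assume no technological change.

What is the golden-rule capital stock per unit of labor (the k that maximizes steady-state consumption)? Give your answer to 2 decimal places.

k_gold ≈ 16.71

The golden rule sets f'(k) = n + δ, i.e. α·k^(α−1) = n + δ.
So k^(1−α) = α / (n + δ) = 0.34 / 0.053 = 6.4151.
k_gold = 6.4151^(1/0.66) ≈ 16.7123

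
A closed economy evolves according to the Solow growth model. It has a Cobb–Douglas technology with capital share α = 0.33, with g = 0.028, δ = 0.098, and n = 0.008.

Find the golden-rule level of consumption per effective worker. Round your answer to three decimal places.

At the golden rule, f'(k) = n + g + δ, so α·k^(α−1) = n + g + δ and k_gold = (α/(n + g + δ))^(1/(1−α)).
k_gold = (0.33/0.134)^(1/0.67) = 2.4627^1.4925 ≈ 3.8387
c_gold = f(k_gold) − (n + g + δ)·k_gold = 1.5588 − 0.134×3.8387 ≈ 1.0444

c_gold ≈ 1.044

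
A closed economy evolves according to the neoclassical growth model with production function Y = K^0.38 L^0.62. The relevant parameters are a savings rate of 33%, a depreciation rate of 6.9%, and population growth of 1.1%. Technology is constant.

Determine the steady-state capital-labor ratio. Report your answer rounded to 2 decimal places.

In steady state, investment equals break-even investment: s·k^α = (n + δ)·k.
Rearranging, k^(1−α) = s / (n + δ).
k^0.62 = 0.33 / (0.011 + 0.069) = 0.33 / 0.080 = 4.1250
k* = 4.1250^(1/0.62) ≈ 9.8315

k* = 9.83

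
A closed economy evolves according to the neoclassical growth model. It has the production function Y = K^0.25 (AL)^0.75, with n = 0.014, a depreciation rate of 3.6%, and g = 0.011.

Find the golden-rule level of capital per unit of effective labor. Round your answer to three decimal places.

k_gold ≈ 6.559

The golden rule sets f'(k) = n + g + δ, i.e. α·k^(α−1) = n + g + δ.
So k^(1−α) = α / (n + g + δ) = 0.25 / 0.061 = 4.0984.
k_gold = 4.0984^(1/0.75) ≈ 6.5587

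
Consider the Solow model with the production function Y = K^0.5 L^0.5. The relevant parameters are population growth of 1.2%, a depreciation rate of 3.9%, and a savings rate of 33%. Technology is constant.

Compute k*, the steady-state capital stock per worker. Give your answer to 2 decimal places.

In steady state, investment equals break-even investment: s·k^α = (n + δ)·k.
Rearranging, k^(1−α) = s / (n + δ).
k^0.5 = 0.33 / (0.012 + 0.039) = 0.33 / 0.051 = 6.4706
k* = 6.4706^(1/0.5) ≈ 41.8687

k* ≈ 41.87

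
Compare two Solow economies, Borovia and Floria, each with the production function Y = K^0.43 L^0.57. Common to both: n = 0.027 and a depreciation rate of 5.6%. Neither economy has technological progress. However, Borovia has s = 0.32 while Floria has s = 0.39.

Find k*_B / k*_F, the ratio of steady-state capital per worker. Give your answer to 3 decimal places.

ratio ≈ 0.707

Steady-state k* = [s/(n + δ)]^(1/(1−α)), so the ratio is [ (s_B/(n + δ)_B) / (s_F/(n + δ)_F) ]^1.7544.
s_B/(n + δ)_B = 0.32/0.083 = 3.8554; s_F/(n + δ)_F = 0.39/0.083 = 4.6988.
Ratio = (3.8554/4.6988)^1.7544 = 0.8205^1.7544 ≈ 0.7067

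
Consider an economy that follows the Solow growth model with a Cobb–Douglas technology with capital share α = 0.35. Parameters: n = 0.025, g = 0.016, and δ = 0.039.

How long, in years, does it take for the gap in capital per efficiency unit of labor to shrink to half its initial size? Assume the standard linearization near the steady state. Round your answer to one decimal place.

half-life ≈ 13.3 years

Near the steady state the convergence rate is λ = (1 − α)(n + g + δ).
λ = (1 − 0.35) × 0.080 = 0.65 × 0.080 = 0.0520
Half-life = ln 2 / λ = 0.6931 / 0.0520 ≈ 13.33 years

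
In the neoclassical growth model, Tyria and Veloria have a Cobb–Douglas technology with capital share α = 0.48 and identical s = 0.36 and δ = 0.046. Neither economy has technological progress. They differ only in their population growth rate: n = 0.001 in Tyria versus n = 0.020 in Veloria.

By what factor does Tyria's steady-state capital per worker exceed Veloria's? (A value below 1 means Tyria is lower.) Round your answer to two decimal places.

Steady-state k* = [s/(n + δ)]^(1/(1−α)), so the ratio is [ (s_T/(n + δ)_T) / (s_V/(n + δ)_V) ]^1.9231.
s_T/(n + δ)_T = 0.36/0.047 = 7.6596; s_V/(n + δ)_V = 0.36/0.066 = 5.4545.
Ratio = (7.6596/5.4545)^1.9231 = 1.4043^1.9231 ≈ 1.9212

ratio ≈ 1.92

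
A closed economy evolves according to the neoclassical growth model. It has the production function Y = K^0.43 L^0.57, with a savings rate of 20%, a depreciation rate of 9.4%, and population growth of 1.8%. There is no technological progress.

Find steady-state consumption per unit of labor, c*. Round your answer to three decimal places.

Steady state requires s·f(k) = (n + δ)·k, i.e. s·k^α = (n + δ)·k.
Dividing both sides by k: k^(1−α) = s / (n + δ).
k^0.57 = 0.20 / (0.018 + 0.094) = 0.20 / 0.112 = 1.7857
k* = 1.7857^(1/0.57) ≈ 2.7655
y* = (k*)^α = 2.7655^0.43 ≈ 1.5487
c* = (1 − s)·y* = (1 − 0.20) × 1.5487 ≈ 1.2390

c* = 1.239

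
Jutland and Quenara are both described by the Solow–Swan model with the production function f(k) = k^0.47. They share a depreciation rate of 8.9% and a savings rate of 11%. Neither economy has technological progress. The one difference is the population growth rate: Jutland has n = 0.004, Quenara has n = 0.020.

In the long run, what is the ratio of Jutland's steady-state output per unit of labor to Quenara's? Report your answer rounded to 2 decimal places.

Steady-state y* = [s/(n + δ)]^(α/(1−α)), so the ratio is [ (s_J/(n + δ)_J) / (s_Q/(n + δ)_Q) ]^0.8868.
s_J/(n + δ)_J = 0.11/0.093 = 1.1828; s_Q/(n + δ)_Q = 0.11/0.109 = 1.0092.
Ratio = (1.1828/1.0092)^0.8868 = 1.1720^0.8868 ≈ 1.1511

y*_J / y*_Q ≈ 1.15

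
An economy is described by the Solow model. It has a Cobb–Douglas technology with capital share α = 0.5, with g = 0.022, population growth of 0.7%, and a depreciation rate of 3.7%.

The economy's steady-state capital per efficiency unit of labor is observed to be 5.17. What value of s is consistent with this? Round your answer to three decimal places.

s ≈ 0.150

In steady state, investment equals break-even investment: s·k^α = (n + g + δ)·k.
So s / (n + g + δ) = (k*)^(1−α) = 5.17^0.5 = 2.2738.
Therefore s = 2.2738 × (n + g + δ) = 2.2738 × 0.066 = 0.1501.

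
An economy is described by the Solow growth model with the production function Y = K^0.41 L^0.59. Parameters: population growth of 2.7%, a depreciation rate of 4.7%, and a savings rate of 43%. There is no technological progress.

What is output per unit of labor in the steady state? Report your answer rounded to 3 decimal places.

At the steady state, Δk = 0, so s·k^α = (n + δ)·k.
Dividing both sides by k: k^(1−α) = s / (n + δ).
k^0.59 = 0.43 / (0.027 + 0.047) = 0.43 / 0.074 = 5.8108
k* = 5.8108^(1/0.59) ≈ 19.7385
y* = (k*)^α = 19.7385^0.41 ≈ 3.3969

y* = 3.397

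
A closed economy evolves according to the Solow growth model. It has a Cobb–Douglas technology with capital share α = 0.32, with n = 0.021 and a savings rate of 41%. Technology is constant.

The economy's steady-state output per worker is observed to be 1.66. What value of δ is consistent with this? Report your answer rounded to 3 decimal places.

In steady state, investment equals break-even investment: s·k^α = (n + δ)·k.
Since y* = [s/(n + δ)]^(α/(1−α)), we have s/(n + δ) = (y*)^((1−α)/α) = 1.66^2.125 = 2.9358.
Therefore n + δ = s / 2.9358 = 0.41 / 2.9358 = 0.1397, so δ = 0.1397 − 0.021 = 0.1187.

δ ≈ 0.119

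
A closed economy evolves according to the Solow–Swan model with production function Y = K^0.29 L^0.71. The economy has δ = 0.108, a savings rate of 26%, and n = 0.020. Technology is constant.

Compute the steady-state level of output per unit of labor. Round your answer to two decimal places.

In steady state, investment equals break-even investment: s·k^α = (n + δ)·k.
Dividing both sides by k: k^(1−α) = s / (n + δ).
k^0.71 = 0.26 / (0.020 + 0.108) = 0.26 / 0.128 = 2.0313
k* = 2.0313^(1/0.71) ≈ 2.7132
y* = (k*)^α = 2.7132^0.29 ≈ 1.3357

y* = 1.34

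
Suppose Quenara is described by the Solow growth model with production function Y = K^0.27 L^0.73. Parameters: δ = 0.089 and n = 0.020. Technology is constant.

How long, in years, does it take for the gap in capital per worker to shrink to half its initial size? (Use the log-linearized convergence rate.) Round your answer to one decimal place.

Near the steady state the convergence rate is λ = (1 − α)(n + δ).
λ = (1 − 0.27) × 0.109 = 0.73 × 0.109 = 0.07957
Half-life = ln 2 / λ = 0.6931 / 0.07957 ≈ 8.71 years

about 8.7 years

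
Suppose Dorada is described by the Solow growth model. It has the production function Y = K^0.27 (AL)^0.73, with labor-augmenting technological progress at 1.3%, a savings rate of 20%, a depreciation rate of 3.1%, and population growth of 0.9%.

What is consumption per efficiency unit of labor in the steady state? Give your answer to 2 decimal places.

c* = 1.31

Steady state requires s·f(k) = (n + g + δ)·k, i.e. s·k^α = (n + g + δ)·k.
Dividing both sides by k: k^(1−α) = s / (n + g + δ).
k^0.73 = 0.20 / (0.009 + 0.013 + 0.031) = 0.20 / 0.053 = 3.7736
k* = 3.7736^(1/0.73) ≈ 6.1670
y* = (k*)^α = 6.1670^0.27 ≈ 1.6343
c* = (1 − s)·y* = (1 − 0.20) × 1.6343 ≈ 1.3074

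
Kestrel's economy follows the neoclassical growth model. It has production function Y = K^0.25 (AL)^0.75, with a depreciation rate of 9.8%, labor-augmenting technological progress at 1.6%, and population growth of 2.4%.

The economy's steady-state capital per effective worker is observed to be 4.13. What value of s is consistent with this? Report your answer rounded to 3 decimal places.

In steady state, investment equals break-even investment: s·k^α = (n + g + δ)·k.
So s / (n + g + δ) = (k*)^(1−α) = 4.13^0.75 = 2.8971.
Therefore s = 2.8971 × (n + g + δ) = 2.8971 × 0.138 = 0.3998.

s ≈ 0.400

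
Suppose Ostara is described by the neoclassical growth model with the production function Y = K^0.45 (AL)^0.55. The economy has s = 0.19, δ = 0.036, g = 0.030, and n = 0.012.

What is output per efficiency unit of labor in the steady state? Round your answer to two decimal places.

y* = 2.07

In steady state, investment equals break-even investment: s·k^α = (n + g + δ)·k.
Rearranging, k^(1−α) = s / (n + g + δ).
k^0.55 = 0.19 / (0.012 + 0.030 + 0.036) = 0.19 / 0.078 = 2.4359
k* = 2.4359^(1/0.55) ≈ 5.0468
y* = (k*)^α = 5.0468^0.45 ≈ 2.0718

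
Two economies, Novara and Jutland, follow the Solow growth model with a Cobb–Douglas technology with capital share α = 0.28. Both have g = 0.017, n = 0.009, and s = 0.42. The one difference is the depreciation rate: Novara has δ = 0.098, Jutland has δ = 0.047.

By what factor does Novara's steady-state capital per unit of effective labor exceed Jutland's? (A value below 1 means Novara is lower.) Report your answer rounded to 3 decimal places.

k*_N / k*_J ≈ 0.479

Steady-state k* = [s/(n + g + δ)]^(1/(1−α)), so the ratio is [ (s_N/(n + g + δ)_N) / (s_J/(n + g + δ)_J) ]^1.3889.
s_N/(n + g + δ)_N = 0.42/0.124 = 3.3871; s_J/(n + g + δ)_J = 0.42/0.073 = 5.7534.
Ratio = (3.3871/5.7534)^1.3889 = 0.5887^1.3889 ≈ 0.4791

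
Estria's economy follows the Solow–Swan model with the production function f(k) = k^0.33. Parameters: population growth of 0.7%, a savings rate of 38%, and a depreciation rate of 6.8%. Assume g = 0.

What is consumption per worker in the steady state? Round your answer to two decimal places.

c* ≈ 1.38

At the steady state, Δk = 0, so s·k^α = (n + δ)·k.
Rearranging, k^(1−α) = s / (n + δ).
k^0.67 = 0.38 / (0.007 + 0.068) = 0.38 / 0.075 = 5.0667
k* = 5.0667^(1/0.67) ≈ 11.2675
y* = (k*)^α = 11.2675^0.33 ≈ 2.2238
c* = (1 − s)·y* = (1 − 0.38) × 2.2238 ≈ 1.3788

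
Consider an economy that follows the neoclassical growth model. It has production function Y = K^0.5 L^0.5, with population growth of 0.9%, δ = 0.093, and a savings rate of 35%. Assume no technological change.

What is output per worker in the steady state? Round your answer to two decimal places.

Steady state requires s·f(k) = (n + δ)·k, i.e. s·k^α = (n + δ)·k.
Dividing both sides by k: k^(1−α) = s / (n + δ).
k^0.5 = 0.35 / (0.009 + 0.093) = 0.35 / 0.102 = 3.4314
k* = 3.4314^(1/0.5) ≈ 11.7745
y* = (k*)^α = 11.7745^0.5 ≈ 3.4314

y* ≈ 3.43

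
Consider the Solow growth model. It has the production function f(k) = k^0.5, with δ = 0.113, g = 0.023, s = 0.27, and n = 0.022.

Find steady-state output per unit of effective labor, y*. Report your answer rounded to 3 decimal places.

y* ≈ 1.709

Steady state requires s·f(k) = (n + g + δ)·k, i.e. s·k^α = (n + g + δ)·k.
Rearranging, k^(1−α) = s / (n + g + δ).
k^0.5 = 0.27 / (0.022 + 0.023 + 0.113) = 0.27 / 0.158 = 1.7089
k* = 1.7089^(1/0.5) ≈ 2.9203
y* = (k*)^α = 2.9203^0.5 ≈ 1.7089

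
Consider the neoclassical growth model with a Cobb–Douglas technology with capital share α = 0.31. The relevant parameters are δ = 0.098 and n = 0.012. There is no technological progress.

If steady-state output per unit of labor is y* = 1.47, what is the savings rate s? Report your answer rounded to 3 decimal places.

In steady state, investment equals break-even investment: s·k^α = (n + δ)·k.
Since y* = [s/(n + δ)]^(α/(1−α)), we have s/(n + δ) = (y*)^((1−α)/α) = 1.47^2.2258 = 2.3573.
Therefore s = 2.3573 × (n + δ) = 2.3573 × 0.110 = 0.2593.

s ≈ 0.259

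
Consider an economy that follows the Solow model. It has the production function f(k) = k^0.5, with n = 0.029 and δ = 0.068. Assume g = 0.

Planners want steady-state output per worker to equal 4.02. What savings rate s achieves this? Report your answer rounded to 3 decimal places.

In steady state, investment equals break-even investment: s·k^α = (n + δ)·k.
Since y* = [s/(n + δ)]^(α/(1−α)), we have s/(n + δ) = (y*)^((1−α)/α) = 4.02^1 = 4.0200.
Therefore s = 4.0200 × (n + δ) = 4.0200 × 0.097 = 0.3899.

s ≈ 0.390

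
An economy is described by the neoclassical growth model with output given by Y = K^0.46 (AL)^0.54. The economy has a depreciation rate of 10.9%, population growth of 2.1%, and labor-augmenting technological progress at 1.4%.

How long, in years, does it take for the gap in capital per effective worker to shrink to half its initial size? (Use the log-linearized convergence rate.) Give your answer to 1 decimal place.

t_½ ≈ 8.9 years

Near the steady state the convergence rate is λ = (1 − α)(n + g + δ).
λ = (1 − 0.46) × 0.144 = 0.54 × 0.144 = 0.07776
Half-life = ln 2 / λ = 0.6931 / 0.07776 ≈ 8.91 years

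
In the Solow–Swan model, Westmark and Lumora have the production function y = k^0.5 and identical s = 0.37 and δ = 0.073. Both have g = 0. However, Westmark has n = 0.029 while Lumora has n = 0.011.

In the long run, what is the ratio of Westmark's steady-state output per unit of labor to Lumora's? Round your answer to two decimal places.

y*_W / y*_L ≈ 0.82

Steady-state y* = [s/(n + δ)]^(α/(1−α)), so the ratio is [ (s_W/(n + δ)_W) / (s_L/(n + δ)_L) ]^1.
s_W/(n + δ)_W = 0.37/0.102 = 3.6275; s_L/(n + δ)_L = 0.37/0.084 = 4.4048.
Ratio = (3.6275/4.4048)^1 = 0.8235^1 ≈ 0.8235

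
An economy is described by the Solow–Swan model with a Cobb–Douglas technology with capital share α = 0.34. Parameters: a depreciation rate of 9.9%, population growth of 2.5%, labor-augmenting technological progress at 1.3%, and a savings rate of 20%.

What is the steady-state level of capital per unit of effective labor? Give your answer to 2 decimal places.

k* ≈ 1.77

At the steady state, Δk = 0, so s·k^α = (n + g + δ)·k.
Rearranging, k^(1−α) = s / (n + g + δ).
k^0.66 = 0.20 / (0.025 + 0.013 + 0.099) = 0.20 / 0.137 = 1.4599
k* = 1.4599^(1/0.66) ≈ 1.7741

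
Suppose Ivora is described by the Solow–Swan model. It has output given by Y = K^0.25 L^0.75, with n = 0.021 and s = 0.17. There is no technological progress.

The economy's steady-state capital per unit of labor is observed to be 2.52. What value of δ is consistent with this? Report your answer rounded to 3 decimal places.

δ ≈ 0.064

In steady state, investment equals break-even investment: s·k^α = (n + δ)·k.
So s / (n + δ) = (k*)^(1−α) = 2.52^0.75 = 2.0001.
Therefore n + δ = s / 2.0001 = 0.17 / 2.0001 = 0.0850, so δ = 0.0850 − 0.021 = 0.0640.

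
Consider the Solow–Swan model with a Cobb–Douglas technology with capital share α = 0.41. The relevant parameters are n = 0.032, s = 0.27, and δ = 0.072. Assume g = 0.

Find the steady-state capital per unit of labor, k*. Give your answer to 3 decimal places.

Steady state requires s·f(k) = (n + δ)·k, i.e. s·k^α = (n + δ)·k.
Rearranging, k^(1−α) = s / (n + δ).
k^0.59 = 0.27 / (0.032 + 0.072) = 0.27 / 0.104 = 2.5962
k* = 2.5962^(1/0.59) ≈ 5.0381

k* ≈ 5.038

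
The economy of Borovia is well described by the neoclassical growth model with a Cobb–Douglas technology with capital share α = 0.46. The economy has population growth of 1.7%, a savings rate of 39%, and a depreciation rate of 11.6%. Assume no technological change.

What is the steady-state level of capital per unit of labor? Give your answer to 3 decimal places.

k* = 7.332

At the steady state, Δk = 0, so s·k^α = (n + δ)·k.
Dividing both sides by k: k^(1−α) = s / (n + δ).
k^0.54 = 0.39 / (0.017 + 0.116) = 0.39 / 0.133 = 2.9323
k* = 2.9323^(1/0.54) ≈ 7.3316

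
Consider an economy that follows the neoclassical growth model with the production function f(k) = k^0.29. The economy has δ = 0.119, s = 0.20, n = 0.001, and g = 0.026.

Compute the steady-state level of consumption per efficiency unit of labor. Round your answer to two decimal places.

In steady state, investment equals break-even investment: s·k^α = (n + g + δ)·k.
Rearranging, k^(1−α) = s / (n + g + δ).
k^0.71 = 0.20 / (0.001 + 0.026 + 0.119) = 0.20 / 0.146 = 1.3699
k* = 1.3699^(1/0.71) ≈ 1.5578
y* = (k*)^α = 1.5578^0.29 ≈ 1.1372
c* = (1 − s)·y* = (1 − 0.20) × 1.1372 ≈ 0.9098

c* ≈ 0.91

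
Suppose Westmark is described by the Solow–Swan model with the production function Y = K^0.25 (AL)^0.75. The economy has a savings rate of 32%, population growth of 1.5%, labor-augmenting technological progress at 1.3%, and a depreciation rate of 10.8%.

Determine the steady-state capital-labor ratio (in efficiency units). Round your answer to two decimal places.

k* = 3.13

At the steady state, Δk = 0, so s·k^α = (n + g + δ)·k.
Rearranging, k^(1−α) = s / (n + g + δ).
k^0.75 = 0.32 / (0.015 + 0.013 + 0.108) = 0.32 / 0.136 = 2.3529
k* = 2.3529^(1/0.75) ≈ 3.1295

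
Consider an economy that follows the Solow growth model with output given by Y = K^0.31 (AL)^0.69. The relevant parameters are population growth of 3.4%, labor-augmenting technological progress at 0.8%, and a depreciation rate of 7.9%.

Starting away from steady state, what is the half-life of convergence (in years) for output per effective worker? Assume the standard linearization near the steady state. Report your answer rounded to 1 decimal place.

half-life ≈ 8.3 years

Near the steady state the convergence rate is λ = (1 − α)(n + g + δ).
λ = (1 − 0.31) × 0.121 = 0.69 × 0.121 = 0.08349
Half-life = ln 2 / λ = 0.6931 / 0.08349 ≈ 8.30 years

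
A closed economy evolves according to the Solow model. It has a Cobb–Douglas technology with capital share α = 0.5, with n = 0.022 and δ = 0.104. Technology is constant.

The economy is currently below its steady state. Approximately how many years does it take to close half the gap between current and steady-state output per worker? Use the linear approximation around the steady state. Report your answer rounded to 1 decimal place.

Near the steady state the convergence rate is λ = (1 − α)(n + δ).
λ = (1 − 0.5) × 0.126 = 0.5 × 0.126 = 0.0630
Half-life = ln 2 / λ = 0.6931 / 0.0630 ≈ 11.00 years

t_½ ≈ 11.0 years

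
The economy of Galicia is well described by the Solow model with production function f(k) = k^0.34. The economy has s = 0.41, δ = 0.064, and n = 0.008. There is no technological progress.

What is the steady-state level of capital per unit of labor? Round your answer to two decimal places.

At the steady state, Δk = 0, so s·k^α = (n + δ)·k.
Dividing both sides by k: k^(1−α) = s / (n + δ).
k^0.66 = 0.41 / (0.008 + 0.064) = 0.41 / 0.072 = 5.6944
k* = 5.6944^(1/0.66) ≈ 13.9514

k* = 13.95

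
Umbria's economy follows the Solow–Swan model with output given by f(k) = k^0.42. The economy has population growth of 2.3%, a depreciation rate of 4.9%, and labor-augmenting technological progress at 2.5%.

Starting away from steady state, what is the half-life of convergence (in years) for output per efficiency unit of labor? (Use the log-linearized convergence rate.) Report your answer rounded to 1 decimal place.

Near the steady state the convergence rate is λ = (1 − α)(n + g + δ).
λ = (1 − 0.42) × 0.097 = 0.58 × 0.097 = 0.05626
Half-life = ln 2 / λ = 0.6931 / 0.05626 ≈ 12.32 years

t_½ ≈ 12.3 years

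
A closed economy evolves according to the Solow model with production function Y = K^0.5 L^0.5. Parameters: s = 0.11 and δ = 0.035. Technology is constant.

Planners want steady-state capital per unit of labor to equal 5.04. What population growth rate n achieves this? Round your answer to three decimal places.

n ≈ 0.014

At the steady state, Δk = 0, so s·k^α = (n + δ)·k.
So s / (n + δ) = (k*)^(1−α) = 5.04^0.5 = 2.2450.
Therefore n + δ = s / 2.2450 = 0.11 / 2.2450 = 0.0490, so n = 0.0490 − 0.035 = 0.0140.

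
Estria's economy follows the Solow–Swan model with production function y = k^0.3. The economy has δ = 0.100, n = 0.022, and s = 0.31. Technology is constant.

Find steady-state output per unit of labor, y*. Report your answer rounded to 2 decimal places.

y* ≈ 1.49

Steady state requires s·f(k) = (n + δ)·k, i.e. s·k^α = (n + δ)·k.
Dividing both sides by k: k^(1−α) = s / (n + δ).
k^0.7 = 0.31 / (0.022 + 0.100) = 0.31 / 0.122 = 2.5410
k* = 2.5410^(1/0.7) ≈ 3.7895
y* = (k*)^α = 3.7895^0.3 ≈ 1.4913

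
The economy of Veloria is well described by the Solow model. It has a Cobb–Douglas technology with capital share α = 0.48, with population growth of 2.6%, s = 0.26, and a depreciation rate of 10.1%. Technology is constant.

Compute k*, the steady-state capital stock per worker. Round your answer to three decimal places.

k* ≈ 3.966

In steady state, investment equals break-even investment: s·k^α = (n + δ)·k.
Dividing both sides by k: k^(1−α) = s / (n + δ).
k^0.52 = 0.26 / (0.026 + 0.101) = 0.26 / 0.127 = 2.0472
k* = 2.0472^(1/0.52) ≈ 3.9663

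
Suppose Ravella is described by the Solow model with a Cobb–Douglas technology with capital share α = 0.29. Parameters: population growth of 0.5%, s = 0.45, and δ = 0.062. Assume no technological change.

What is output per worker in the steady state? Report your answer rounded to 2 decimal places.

Steady state requires s·f(k) = (n + δ)·k, i.e. s·k^α = (n + δ)·k.
Dividing both sides by k: k^(1−α) = s / (n + δ).
k^0.71 = 0.45 / (0.005 + 0.062) = 0.45 / 0.067 = 6.7164
k* = 6.7164^(1/0.71) ≈ 14.6211
y* = (k*)^α = 14.6211^0.29 ≈ 2.1769

y* ≈ 2.18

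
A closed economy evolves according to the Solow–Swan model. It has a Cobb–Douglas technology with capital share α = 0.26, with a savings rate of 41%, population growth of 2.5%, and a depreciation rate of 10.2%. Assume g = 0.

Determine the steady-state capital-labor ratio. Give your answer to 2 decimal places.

Steady state requires s·f(k) = (n + δ)·k, i.e. s·k^α = (n + δ)·k.
Dividing both sides by k: k^(1−α) = s / (n + δ).
k^0.74 = 0.41 / (0.025 + 0.102) = 0.41 / 0.127 = 3.2283
k* = 3.2283^(1/0.74) ≈ 4.8731

k* = 4.87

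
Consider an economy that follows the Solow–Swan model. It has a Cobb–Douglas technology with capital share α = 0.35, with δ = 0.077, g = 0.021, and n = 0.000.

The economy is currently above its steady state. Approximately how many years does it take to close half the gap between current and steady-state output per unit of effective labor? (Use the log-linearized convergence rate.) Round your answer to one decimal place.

Near the steady state the convergence rate is λ = (1 − α)(n + g + δ).
λ = (1 − 0.35) × 0.098 = 0.65 × 0.098 = 0.0637
Half-life = ln 2 / λ = 0.6931 / 0.0637 ≈ 10.88 years

half-life ≈ 10.9 years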